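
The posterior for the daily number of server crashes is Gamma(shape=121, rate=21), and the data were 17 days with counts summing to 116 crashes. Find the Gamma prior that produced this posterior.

Gamma–Poisson conjugacy: posterior shape = α + Σxᵢ, posterior rate = β + n.
So α = 121 − 116 = 5 and β = 21 − 17 = 4.

Gamma(shape=5, rate=4)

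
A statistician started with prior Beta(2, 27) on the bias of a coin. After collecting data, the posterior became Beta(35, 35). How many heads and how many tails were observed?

33 heads and 8 tails

Beta is conjugate to the binomial likelihood: posterior = Beta(a+s, b+f).
So s = 35 − 2 = 33 and f = 35 − 27 = 8.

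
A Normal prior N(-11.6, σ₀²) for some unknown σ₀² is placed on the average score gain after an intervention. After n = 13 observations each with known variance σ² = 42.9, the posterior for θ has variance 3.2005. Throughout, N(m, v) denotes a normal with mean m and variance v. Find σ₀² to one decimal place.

Posterior precision equals prior precision plus data precision: 1/σ_n² = 1/σ₀² + n/σ².
So 1/σ₀² = 1/3.2005 − 13/42.9 = 0.312451 − 0.303030 = 0.009421.
Hence σ₀² = 1/0.009421 ≈ 106.1.

σ₀² = 106.1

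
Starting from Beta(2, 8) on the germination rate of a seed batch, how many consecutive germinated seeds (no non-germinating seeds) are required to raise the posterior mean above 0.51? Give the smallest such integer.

k = 7

After k germinated seeds and 0 non-germinating seeds the posterior is Beta(2+k, 8), with mean (2+k)/(2+8+k).
Set (2+k)/(10+k) > 0.51 and solve: k > (0.51·10 − 2)/(1 − 0.51) = 6.327.
The smallest integer exceeding 6.327 is 7.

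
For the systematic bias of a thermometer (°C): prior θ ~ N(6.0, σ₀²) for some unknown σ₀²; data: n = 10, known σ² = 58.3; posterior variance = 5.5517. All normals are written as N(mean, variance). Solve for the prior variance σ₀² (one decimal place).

σ₀² = 116.3

For the Normal–Normal model with known σ², precisions add: τ_n = τ₀ + n/σ².
So 1/σ₀² = 1/5.5517 − 10/58.3 = 0.180125 − 0.171527 = 0.008598.
Hence σ₀² = 1/0.008598 ≈ 116.3.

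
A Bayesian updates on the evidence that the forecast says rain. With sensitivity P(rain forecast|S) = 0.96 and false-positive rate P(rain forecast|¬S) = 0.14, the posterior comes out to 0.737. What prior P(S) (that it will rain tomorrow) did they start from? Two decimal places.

Bayes' rule in odds form gives O(S|E) = O(S)·[P(E|S)/P(E|¬S)], hence O(S) = O(S|E)/LR.
Posterior odds = 0.737/(1−0.737) = 2.8023. LR = 0.96/0.14 = 6.8571.
Prior odds = 2.8023/6.8571 = 0.4087, so P(S) = 0.4087/(1+0.4087) ≈ 0.29.

P(S) = 0.29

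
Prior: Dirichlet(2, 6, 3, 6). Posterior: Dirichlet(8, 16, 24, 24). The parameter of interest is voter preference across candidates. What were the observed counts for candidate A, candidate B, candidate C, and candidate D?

counts (6, 10, 21, 18)

For a Dirichlet(α) prior with multinomial counts c, the posterior is Dirichlet(α + c) componentwise.
Counts are posterior − prior componentwise: 8−2=6, 16−6=10, 24−3=21, 24−6=18.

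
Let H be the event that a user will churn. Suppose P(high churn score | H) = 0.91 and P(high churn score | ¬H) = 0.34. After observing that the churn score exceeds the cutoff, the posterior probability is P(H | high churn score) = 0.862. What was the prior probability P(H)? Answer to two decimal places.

Bayes' rule in odds form gives O(H|E) = O(H)·[P(E|H)/P(E|¬H)], hence O(H) = O(H|E)/LR.
Posterior odds = 0.862/(1−0.862) = 6.2464. LR = 0.91/0.34 = 2.6765.
Prior odds = 6.2464/2.6765 = 2.3338, so P(H) = 2.3338/(1+2.3338) ≈ 0.70.

P(H) = 0.70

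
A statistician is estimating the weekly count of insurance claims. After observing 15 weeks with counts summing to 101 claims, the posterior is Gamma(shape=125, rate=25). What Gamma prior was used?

Gamma(shape=24, rate=10)

A Gamma(α, β) prior (rate parametrization) on a Poisson rate with n observations summing to S gives posterior Gamma(α+S, β+n).
So α = 125 − 101 = 24 and β = 25 − 15 = 10.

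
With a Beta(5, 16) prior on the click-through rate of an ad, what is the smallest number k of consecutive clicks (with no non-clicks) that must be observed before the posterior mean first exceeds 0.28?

After k clicks and 0 non-clicks the posterior is Beta(5+k, 16), with mean (5+k)/(5+16+k).
Set (5+k)/(21+k) > 0.28 and solve: k > (0.28·21 − 5)/(1 − 0.28) = 1.222.
The smallest integer exceeding 1.222 is 2, and checking k=2: (7)/(23) = 0.3043 > 0.28.

k = 2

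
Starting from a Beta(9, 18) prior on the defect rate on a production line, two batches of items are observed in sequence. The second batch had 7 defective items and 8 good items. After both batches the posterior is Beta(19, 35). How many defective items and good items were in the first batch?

3 defective items and 9 good items

Sequential conjugate updates are equivalent to a single update on the pooled data, so total successes = posterior α − prior α and total failures = posterior β − prior β.
Total across both batches: 19−9=10 defective items, 35−18=17 good items.
Subtract the second batch: 10−7=3 defective items and 17−8=9 good items.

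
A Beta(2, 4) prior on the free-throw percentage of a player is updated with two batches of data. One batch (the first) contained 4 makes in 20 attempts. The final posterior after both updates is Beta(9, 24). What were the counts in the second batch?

Because Beta–binomial updating is additive in the counts, the combined data contributed (α_post−α_prior, β_post−β_prior) successes and failures.
Total across both batches: 9−2=7 makes, 24−4=20 misses.
Subtract the first batch: 7−4=3 makes and 20−16=4 misses.

3 makes and 4 misses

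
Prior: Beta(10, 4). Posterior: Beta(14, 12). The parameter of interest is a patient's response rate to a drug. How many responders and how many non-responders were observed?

Beta is conjugate to the binomial likelihood: posterior = Beta(a+s, b+f).
So s = 14 − 10 = 4 and f = 12 − 4 = 8.

4 responders and 8 non-responders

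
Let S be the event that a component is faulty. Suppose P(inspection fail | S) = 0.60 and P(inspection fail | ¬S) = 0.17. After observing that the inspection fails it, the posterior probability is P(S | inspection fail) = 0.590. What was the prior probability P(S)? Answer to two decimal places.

Bayes' rule in odds form gives O(S|E) = O(S)·[P(E|S)/P(E|¬S)], hence O(S) = O(S|E)/LR.
Posterior odds = 0.590/(1−0.590) = 1.4390. LR = 0.60/0.17 = 3.5294.
Prior odds = 1.4390/3.5294 = 0.4077, so P(S) = 0.4077/(1+0.4077) ≈ 0.29.

P(S) = 0.29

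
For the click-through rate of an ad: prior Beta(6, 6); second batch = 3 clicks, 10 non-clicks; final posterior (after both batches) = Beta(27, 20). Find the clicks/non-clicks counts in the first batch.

Sequential conjugate updates are equivalent to a single update on the pooled data, so total successes = posterior α − prior α and total failures = posterior β − prior β.
Total across both batches: 27−6=21 clicks, 20−6=14 non-clicks.
Subtract the second batch: 21−3=18 clicks and 14−10=4 non-clicks.

18 clicks and 4 non-clicks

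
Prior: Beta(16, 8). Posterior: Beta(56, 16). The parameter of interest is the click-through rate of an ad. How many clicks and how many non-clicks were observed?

A Beta(α, β) prior with s successes and f failures in binomial data gives a Beta(α+s, β+f) posterior.
Match parameters: s=56−16=40, f=16−8=8.

40 clicks and 8 non-clicks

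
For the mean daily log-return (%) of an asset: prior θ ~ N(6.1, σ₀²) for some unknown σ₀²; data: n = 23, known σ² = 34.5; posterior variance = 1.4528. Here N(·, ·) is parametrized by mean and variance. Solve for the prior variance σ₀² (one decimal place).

Posterior precision equals prior precision plus data precision: 1/σ_n² = 1/σ₀² + n/σ².
So 1/σ₀² = 1/1.4528 − 23/34.5 = 0.688326 − 0.666667 = 0.021659.
Hence σ₀² = 1/0.021659 ≈ 46.2.

σ₀² = 46.2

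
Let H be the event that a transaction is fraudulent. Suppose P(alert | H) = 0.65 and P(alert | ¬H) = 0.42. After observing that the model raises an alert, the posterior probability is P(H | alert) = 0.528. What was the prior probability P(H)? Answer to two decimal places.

Bayes' rule in odds form gives O(H|E) = O(H)·[P(E|H)/P(E|¬H)], hence O(H) = O(H|E)/LR.
Posterior odds = 0.528/(1−0.528) = 1.1186. LR = 0.65/0.42 = 1.5476.
Prior odds = 1.1186/1.5476 = 0.7228, so P(H) = 0.7228/(1+0.7228) ≈ 0.42.

P(H) = 0.42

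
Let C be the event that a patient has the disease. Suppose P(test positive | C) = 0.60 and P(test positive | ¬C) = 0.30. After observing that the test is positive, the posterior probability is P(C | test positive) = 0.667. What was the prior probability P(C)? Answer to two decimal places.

P(C) = 0.50

Bayes' rule in odds form gives O(C|E) = O(C)·[P(E|C)/P(E|¬C)], hence O(C) = O(C|E)/LR.
Posterior odds = 0.667/(1−0.667) = 2.0030. LR = 0.60/0.30 = 2.0000.
Prior odds = 2.0030/2.0000 = 1.0015, so P(C) = 1.0015/(1+1.0015) ≈ 0.50.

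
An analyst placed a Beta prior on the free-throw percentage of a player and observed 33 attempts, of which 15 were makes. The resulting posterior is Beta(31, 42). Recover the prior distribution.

Beta(16, 24)

Under Beta–binomial conjugacy the posterior parameters are (α+s, β+f).
Subtract the data counts: 31−15=16, 42−18=24.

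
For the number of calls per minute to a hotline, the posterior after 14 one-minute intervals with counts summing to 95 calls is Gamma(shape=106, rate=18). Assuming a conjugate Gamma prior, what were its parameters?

Gamma(shape=11, rate=4)

A Gamma(α, β) prior (rate parametrization) on a Poisson rate with n observations summing to S gives posterior Gamma(α+S, β+n).
So α = 106 − 95 = 11 and β = 18 − 14 = 4.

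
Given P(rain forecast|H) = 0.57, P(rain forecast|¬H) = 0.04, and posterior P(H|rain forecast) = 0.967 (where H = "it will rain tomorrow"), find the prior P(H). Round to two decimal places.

P(H) = 0.67

Bayes' rule in odds form gives O(H|E) = O(H)·[P(E|H)/P(E|¬H)], hence O(H) = O(H|E)/LR.
Posterior odds = 0.967/(1−0.967) = 29.3030. LR = 0.57/0.04 = 14.2500.
Prior odds = 29.3030/14.2500 = 2.0564, so P(H) = 2.0564/(1+2.0564) ≈ 0.67.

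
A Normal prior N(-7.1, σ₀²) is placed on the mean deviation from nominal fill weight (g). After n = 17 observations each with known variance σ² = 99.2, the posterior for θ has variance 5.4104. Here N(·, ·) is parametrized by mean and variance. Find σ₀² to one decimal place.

σ₀² = 74.3

Posterior precision equals prior precision plus data precision: 1/σ_n² = 1/σ₀² + n/σ².
So 1/σ₀² = 1/5.4104 − 17/99.2 = 0.184829 − 0.171371 = 0.013458.
Hence σ₀² = 1/0.013458 ≈ 74.3.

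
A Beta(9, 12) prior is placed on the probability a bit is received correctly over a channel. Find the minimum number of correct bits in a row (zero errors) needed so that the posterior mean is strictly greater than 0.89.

After k correct bits and 0 errors the posterior is Beta(9+k, 12), with mean (9+k)/(9+12+k).
Set (9+k)/(21+k) > 0.89 and solve: k > (0.89·21 − 9)/(1 − 0.89) = 88.091.
The smallest integer exceeding 88.091 is 89.

k = 89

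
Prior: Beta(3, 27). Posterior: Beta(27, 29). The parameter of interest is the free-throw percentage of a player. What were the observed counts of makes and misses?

Beta is conjugate to the binomial likelihood: posterior = Beta(α+s, β+f).
Match parameters: s=27−3=24, f=29−27=2.

24 makes and 2 misses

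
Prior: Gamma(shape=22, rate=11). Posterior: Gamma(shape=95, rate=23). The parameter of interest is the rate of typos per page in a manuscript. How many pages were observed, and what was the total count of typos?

Gamma–Poisson conjugacy: posterior shape = α + Σxᵢ, posterior rate = β + n.
Matching: Σxᵢ = 95 − 22 = 73 and n = 23 − 11 = 12.

n = 12 pages with total 73 typos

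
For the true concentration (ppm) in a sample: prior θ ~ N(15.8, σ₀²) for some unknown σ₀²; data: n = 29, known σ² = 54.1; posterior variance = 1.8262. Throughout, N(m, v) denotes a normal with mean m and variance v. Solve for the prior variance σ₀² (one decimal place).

Posterior precision equals prior precision plus data precision: 1/σ_n² = 1/σ₀² + n/σ².
So 1/σ₀² = 1/1.8262 − 29/54.1 = 0.547585 − 0.536044 = 0.011541.
Hence σ₀² = 1/0.011541 ≈ 86.6.

σ₀² = 86.6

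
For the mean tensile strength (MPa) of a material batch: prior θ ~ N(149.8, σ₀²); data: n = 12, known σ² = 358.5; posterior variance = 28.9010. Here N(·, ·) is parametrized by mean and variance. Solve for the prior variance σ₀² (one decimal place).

For the Normal–Normal model with known σ², precisions add: τ_n = τ₀ + n/σ².
So 1/σ₀² = 1/28.9010 − 12/358.5 = 0.034601 − 0.033473 = 0.001128.
Hence σ₀² = 1/0.001128 ≈ 886.5.

σ₀² = 886.5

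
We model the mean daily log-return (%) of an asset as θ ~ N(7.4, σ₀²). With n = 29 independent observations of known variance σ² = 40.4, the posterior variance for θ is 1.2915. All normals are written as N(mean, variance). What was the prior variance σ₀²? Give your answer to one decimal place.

σ₀² = 17.7

Posterior precision equals prior precision plus data precision: 1/σ_n² = 1/σ₀² + n/σ².
So 1/σ₀² = 1/1.2915 − 29/40.4 = 0.774293 − 0.717822 = 0.056471.
Hence σ₀² = 1/0.056471 ≈ 17.7.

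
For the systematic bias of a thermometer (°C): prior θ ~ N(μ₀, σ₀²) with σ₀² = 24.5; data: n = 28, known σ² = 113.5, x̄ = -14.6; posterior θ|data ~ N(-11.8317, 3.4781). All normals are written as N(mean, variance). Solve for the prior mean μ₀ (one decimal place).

With known observation variance, the Normal–Normal posterior has precision τ_n = τ₀ + n/σ² and mean μ_n = (τ₀μ₀ + (n/σ²)x̄)/τ_n.
Here τ₀ = 1/24.5 = 0.040816 and τ_data = 28/113.5 = 0.246696, so τ_n = 0.287512.
Rearranging for μ₀: μ₀ = (μ_n·τ_n − τ_data·x̄)/τ₀ = (-11.8317·0.287512 − 0.246696·-14.6) / 0.040816 = 0.200006/0.040816 ≈ 4.9.

μ₀ = 4.9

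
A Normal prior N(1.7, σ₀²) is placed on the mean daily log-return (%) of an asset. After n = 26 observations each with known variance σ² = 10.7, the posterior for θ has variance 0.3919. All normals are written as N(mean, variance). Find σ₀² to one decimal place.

σ₀² = 8.2

Posterior precision equals prior precision plus data precision: 1/σ_n² = 1/σ₀² + n/σ².
So 1/σ₀² = 1/0.3919 − 26/10.7 = 2.551671 − 2.429907 = 0.121764.
Hence σ₀² = 1/0.121764 ≈ 8.2.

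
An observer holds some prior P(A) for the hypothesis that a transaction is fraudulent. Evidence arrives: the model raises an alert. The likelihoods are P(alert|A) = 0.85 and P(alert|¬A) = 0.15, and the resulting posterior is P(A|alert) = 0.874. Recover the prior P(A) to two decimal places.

Bayes' rule in odds form gives O(A|E) = O(A)·[P(E|A)/P(E|¬A)], hence O(A) = O(A|E)/LR.
Posterior odds = 0.874/(1−0.874) = 6.9365. LR = 0.85/0.15 = 5.6667.
Prior odds = 6.9365/5.6667 = 1.2241, so P(A) = 1.2241/(1+1.2241) ≈ 0.55.

P(A) = 0.55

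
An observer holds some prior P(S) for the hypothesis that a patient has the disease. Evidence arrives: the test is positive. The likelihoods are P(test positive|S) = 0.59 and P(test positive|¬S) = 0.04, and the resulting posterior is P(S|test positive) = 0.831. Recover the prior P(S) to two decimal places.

P(S) = 0.25

Bayes' rule in odds form gives O(S|E) = O(S)·[P(E|S)/P(E|¬S)], hence O(S) = O(S|E)/LR.
Posterior odds = 0.831/(1−0.831) = 4.9172. LR = 0.59/0.04 = 14.7500.
Prior odds = 4.9172/14.7500 = 0.3334, so P(S) = 0.3334/(1+0.3334) ≈ 0.25.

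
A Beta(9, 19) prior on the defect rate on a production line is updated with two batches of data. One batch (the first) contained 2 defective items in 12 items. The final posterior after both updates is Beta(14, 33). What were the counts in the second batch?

Sequential conjugate updates are equivalent to a single update on the pooled data, so total successes = posterior α − prior α and total failures = posterior β − prior β.
Total across both batches: 14−9=5 defective items, 33−19=14 good items.
Subtract the first batch: 5−2=3 defective items and 14−10=4 good items.

3 defective items and 4 good items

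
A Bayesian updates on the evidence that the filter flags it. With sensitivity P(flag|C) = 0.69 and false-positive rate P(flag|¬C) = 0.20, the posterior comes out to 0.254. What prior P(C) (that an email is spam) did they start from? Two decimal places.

In odds form, posterior odds = prior odds × likelihood ratio, so prior odds = posterior odds ÷ LR.
Posterior odds = 0.254/(1−0.254) = 0.3405. LR = 0.69/0.20 = 3.4500.
Prior odds = 0.3405/3.4500 = 0.0987, so P(C) = 0.0987/(1+0.0987) ≈ 0.09.

P(C) = 0.09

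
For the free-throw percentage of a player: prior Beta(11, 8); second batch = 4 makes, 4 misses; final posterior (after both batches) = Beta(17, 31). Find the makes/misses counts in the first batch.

2 makes and 19 misses

Sequential conjugate updates are equivalent to a single update on the pooled data, so total successes = posterior α − prior α and total failures = posterior β − prior β.
Total across both batches: 17−11=6 makes, 31−8=23 misses.
Subtract the second batch: 6−4=2 makes and 23−4=19 misses.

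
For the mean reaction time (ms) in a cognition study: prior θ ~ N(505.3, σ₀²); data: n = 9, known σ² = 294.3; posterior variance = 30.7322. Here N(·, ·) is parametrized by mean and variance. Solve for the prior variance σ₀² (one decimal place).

For the Normal–Normal model with known σ², precisions add: τ_n = τ₀ + n/σ².
So 1/σ₀² = 1/30.7322 − 9/294.3 = 0.032539 − 0.030581 = 0.001958.
Hence σ₀² = 1/0.001958 ≈ 510.7.

σ₀² = 510.7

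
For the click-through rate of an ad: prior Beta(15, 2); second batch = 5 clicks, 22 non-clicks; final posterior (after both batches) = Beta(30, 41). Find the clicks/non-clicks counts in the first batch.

Because Beta–binomial updating is additive in the counts, the combined data contributed (α_post−α_prior, β_post−β_prior) successes and failures.
Total across both batches: 30−15=15 clicks, 41−2=39 non-clicks.
Subtract the second batch: 15−5=10 clicks and 39−22=17 non-clicks.

10 clicks and 17 non-clicks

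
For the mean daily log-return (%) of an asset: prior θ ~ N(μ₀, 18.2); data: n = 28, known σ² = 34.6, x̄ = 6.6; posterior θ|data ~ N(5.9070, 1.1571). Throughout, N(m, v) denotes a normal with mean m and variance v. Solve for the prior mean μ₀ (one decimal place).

The posterior mean is a precision-weighted average: μ_n = (τ₀μ₀ + τ_data·x̄)/(τ₀+τ_data), with τ₀=1/σ₀² and τ_data=n/σ².
Here τ₀ = 1/18.2 = 0.054945 and τ_data = 28/34.6 = 0.809249, so τ_n = 0.864194.
Rearranging for μ₀: μ₀ = (μ_n·τ_n − τ_data·x̄)/τ₀ = (5.9070·0.864194 − 0.809249·6.6) / 0.054945 = -0.236249/0.054945 ≈ -4.3.

μ₀ = -4.3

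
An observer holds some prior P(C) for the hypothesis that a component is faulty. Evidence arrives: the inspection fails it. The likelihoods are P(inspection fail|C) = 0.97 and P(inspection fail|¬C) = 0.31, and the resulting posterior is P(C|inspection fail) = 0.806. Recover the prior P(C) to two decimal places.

P(C) = 0.57

In odds form, posterior odds = prior odds × likelihood ratio, so prior odds = posterior odds ÷ LR.
Posterior odds = 0.806/(1−0.806) = 4.1546. LR = 0.97/0.31 = 3.1290.
Prior odds = 4.1546/3.1290 = 1.3278, so P(C) = 1.3278/(1+1.3278) ≈ 0.57.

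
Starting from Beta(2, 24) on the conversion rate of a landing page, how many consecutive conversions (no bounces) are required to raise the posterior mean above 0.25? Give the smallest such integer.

After k conversions and 0 bounces the posterior is Beta(2+k, 24), with mean (2+k)/(2+24+k).
Set (2+k)/(26+k) > 0.25 and solve: k > (0.25·26 − 2)/(1 − 0.25) = 6.000.
The smallest integer exceeding 6.000 is 7.

k = 7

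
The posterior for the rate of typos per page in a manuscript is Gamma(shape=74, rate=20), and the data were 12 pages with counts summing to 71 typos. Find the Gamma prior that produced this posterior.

Gamma–Poisson conjugacy: posterior shape = α + Σxᵢ, posterior rate = β + n.
So α = 74 − 71 = 3 and β = 20 − 12 = 8.

Gamma(shape=3, rate=8)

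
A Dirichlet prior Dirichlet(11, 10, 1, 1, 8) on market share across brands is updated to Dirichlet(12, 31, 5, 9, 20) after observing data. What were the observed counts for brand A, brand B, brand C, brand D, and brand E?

counts (1, 21, 4, 8, 12)

For a Dirichlet(α) prior with multinomial counts c, the posterior is Dirichlet(α + c) componentwise.
Counts are posterior − prior componentwise: 12−11=1, 31−10=21, 5−1=4, 9−1=8, 20−8=12.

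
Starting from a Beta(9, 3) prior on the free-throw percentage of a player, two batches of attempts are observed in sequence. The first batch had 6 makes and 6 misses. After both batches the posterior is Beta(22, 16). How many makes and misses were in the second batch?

7 makes and 7 misses

Because Beta–binomial updating is additive in the counts, the combined data contributed (α_post−α_prior, β_post−β_prior) successes and failures.
Total across both batches: 22−9=13 makes, 16−3=13 misses.
Subtract the first batch: 13−6=7 makes and 13−6=7 misses.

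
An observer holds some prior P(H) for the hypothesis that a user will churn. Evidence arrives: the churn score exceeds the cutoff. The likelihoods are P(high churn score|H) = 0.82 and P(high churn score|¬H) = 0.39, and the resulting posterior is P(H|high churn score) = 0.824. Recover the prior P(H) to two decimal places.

P(H) = 0.69

In odds form, posterior odds = prior odds × likelihood ratio, so prior odds = posterior odds ÷ LR.
Posterior odds = 0.824/(1−0.824) = 4.6818. LR = 0.82/0.39 = 2.1026.
Prior odds = 4.6818/2.1026 = 2.2267, so P(H) = 2.2267/(1+2.2267) ≈ 0.69.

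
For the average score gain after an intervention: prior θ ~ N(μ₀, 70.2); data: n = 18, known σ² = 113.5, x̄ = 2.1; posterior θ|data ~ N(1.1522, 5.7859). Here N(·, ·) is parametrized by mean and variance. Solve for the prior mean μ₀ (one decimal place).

μ₀ = -9.4

The posterior mean is a precision-weighted average: μ_n = (τ₀μ₀ + τ_data·x̄)/(τ₀+τ_data), with τ₀=1/σ₀² and τ_data=n/σ².
Here τ₀ = 1/70.2 = 0.014245 and τ_data = 18/113.5 = 0.158590, so τ_n = 0.172835.
Rearranging for μ₀: μ₀ = (μ_n·τ_n − τ_data·x̄)/τ₀ = (1.1522·0.172835 − 0.158590·2.1) / 0.014245 = -0.133899/0.014245 ≈ -9.4.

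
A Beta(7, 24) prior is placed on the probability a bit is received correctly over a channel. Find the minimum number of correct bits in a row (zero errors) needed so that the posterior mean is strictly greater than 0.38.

After k correct bits and 0 errors the posterior is Beta(7+k, 24), with mean (7+k)/(7+24+k).
Set (7+k)/(31+k) > 0.38 and solve: k > (0.38·31 − 7)/(1 − 0.38) = 7.710.
The smallest integer exceeding 7.710 is 8.

k = 8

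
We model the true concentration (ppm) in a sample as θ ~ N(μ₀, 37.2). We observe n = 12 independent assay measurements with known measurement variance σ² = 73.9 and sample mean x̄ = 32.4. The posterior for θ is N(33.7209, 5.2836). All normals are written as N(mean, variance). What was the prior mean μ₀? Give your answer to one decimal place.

μ₀ = 41.7

The posterior mean is a precision-weighted average: μ_n = (τ₀μ₀ + τ_data·x̄)/(τ₀+τ_data), with τ₀=1/σ₀² and τ_data=n/σ².
Here τ₀ = 1/37.2 = 0.026882 and τ_data = 12/73.9 = 0.162382, so τ_n = 0.189264.
Rearranging for μ₀: μ₀ = (μ_n·τ_n − τ_data·x̄)/τ₀ = (33.7209·0.189264 − 0.162382·32.4) / 0.026882 = 1.120976/0.026882 ≈ 41.7.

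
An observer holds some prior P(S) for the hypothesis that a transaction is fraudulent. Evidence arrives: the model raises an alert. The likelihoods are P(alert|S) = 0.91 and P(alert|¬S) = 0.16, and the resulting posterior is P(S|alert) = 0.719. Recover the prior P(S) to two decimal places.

P(S) = 0.31

In odds form, posterior odds = prior odds × likelihood ratio, so prior odds = posterior odds ÷ LR.
Posterior odds = 0.719/(1−0.719) = 2.5587. LR = 0.91/0.16 = 5.6875.
Prior odds = 2.5587/5.6875 = 0.4499, so P(S) = 0.4499/(1+0.4499) ≈ 0.31.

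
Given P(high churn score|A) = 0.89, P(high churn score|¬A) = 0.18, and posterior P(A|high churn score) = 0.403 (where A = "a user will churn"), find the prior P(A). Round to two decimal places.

P(A) = 0.12

In odds form, posterior odds = prior odds × likelihood ratio, so prior odds = posterior odds ÷ LR.
Posterior odds = 0.403/(1−0.403) = 0.6750. LR = 0.89/0.18 = 4.9444.
Prior odds = 0.6750/4.9444 = 0.1365, so P(A) = 0.1365/(1+0.1365) ≈ 0.12.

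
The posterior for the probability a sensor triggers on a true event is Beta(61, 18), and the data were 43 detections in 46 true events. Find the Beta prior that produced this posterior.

Beta(18, 15)

Beta is conjugate to the binomial likelihood: posterior = Beta(a+s, b+f).
Subtract the data counts: 61−43=18, 18−3=15.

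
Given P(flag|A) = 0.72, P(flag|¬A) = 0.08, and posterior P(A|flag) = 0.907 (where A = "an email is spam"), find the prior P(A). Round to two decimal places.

P(A) = 0.52

In odds form, posterior odds = prior odds × likelihood ratio, so prior odds = posterior odds ÷ LR.
Posterior odds = 0.907/(1−0.907) = 9.7527. LR = 0.72/0.08 = 9.0000.
Prior odds = 9.7527/9.0000 = 1.0836, so P(A) = 1.0836/(1+1.0836) ≈ 0.52.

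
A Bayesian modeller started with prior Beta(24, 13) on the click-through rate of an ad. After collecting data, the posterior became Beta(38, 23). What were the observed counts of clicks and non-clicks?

14 clicks and 10 non-clicks

Beta is conjugate to the binomial likelihood: posterior = Beta(a+s, b+f).
Match parameters: s=38−24=14, f=23−13=10.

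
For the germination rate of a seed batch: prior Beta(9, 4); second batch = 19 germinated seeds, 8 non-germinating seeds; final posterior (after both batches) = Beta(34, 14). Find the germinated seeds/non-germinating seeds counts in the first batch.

6 germinated seeds and 2 non-germinating seeds

Sequential conjugate updates are equivalent to a single update on the pooled data, so total successes = posterior α − prior α and total failures = posterior β − prior β.
Total across both batches: 34−9=25 germinated seeds, 14−4=10 non-germinating seeds.
Subtract the second batch: 25−19=6 germinated seeds and 10−8=2 non-germinating seeds.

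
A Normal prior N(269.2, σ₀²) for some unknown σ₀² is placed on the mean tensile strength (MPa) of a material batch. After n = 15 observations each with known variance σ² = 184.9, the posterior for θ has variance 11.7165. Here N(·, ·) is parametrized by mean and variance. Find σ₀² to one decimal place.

σ₀² = 236.7

Posterior precision equals prior precision plus data precision: 1/σ_n² = 1/σ₀² + n/σ².
So 1/σ₀² = 1/11.7165 − 15/184.9 = 0.085350 − 0.081125 = 0.004225.
Hence σ₀² = 1/0.004225 ≈ 236.7.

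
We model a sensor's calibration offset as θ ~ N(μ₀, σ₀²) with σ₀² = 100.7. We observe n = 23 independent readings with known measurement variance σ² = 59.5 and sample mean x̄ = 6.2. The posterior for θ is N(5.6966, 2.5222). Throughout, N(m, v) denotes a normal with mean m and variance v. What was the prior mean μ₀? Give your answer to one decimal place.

μ₀ = -13.9

The posterior mean is a precision-weighted average: μ_n = (τ₀μ₀ + τ_data·x̄)/(τ₀+τ_data), with τ₀=1/σ₀² and τ_data=n/σ².
Here τ₀ = 1/100.7 = 0.009930 and τ_data = 23/59.5 = 0.386555, so τ_n = 0.396485.
Rearranging for μ₀: μ₀ = (μ_n·τ_n − τ_data·x̄)/τ₀ = (5.6966·0.396485 − 0.386555·6.2) / 0.009930 = -0.138025/0.009930 ≈ -13.9.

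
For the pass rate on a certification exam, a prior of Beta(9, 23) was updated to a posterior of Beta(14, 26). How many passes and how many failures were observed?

Under Beta–binomial conjugacy the posterior parameters are (a+s, b+f).
So s = 14 − 9 = 5 and f = 26 − 23 = 3.

5 passes and 3 failures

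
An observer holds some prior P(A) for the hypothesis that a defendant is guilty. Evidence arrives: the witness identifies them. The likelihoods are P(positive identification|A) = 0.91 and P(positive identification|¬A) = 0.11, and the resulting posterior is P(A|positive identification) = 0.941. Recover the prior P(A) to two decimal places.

Bayes' rule in odds form gives O(A|E) = O(A)·[P(E|A)/P(E|¬A)], hence O(A) = O(A|E)/LR.
Posterior odds = 0.941/(1−0.941) = 15.9492. LR = 0.91/0.11 = 8.2727.
Prior odds = 15.9492/8.2727 = 1.9279, so P(A) = 1.9279/(1+1.9279) ≈ 0.66.

P(A) = 0.66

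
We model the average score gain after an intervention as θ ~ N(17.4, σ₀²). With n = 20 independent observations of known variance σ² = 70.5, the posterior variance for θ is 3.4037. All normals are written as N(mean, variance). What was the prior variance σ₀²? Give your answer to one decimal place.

Posterior precision equals prior precision plus data precision: 1/σ_n² = 1/σ₀² + n/σ².
So 1/σ₀² = 1/3.4037 − 20/70.5 = 0.293798 − 0.283688 = 0.010110.
Hence σ₀² = 1/0.010110 ≈ 98.9.

σ₀² = 98.9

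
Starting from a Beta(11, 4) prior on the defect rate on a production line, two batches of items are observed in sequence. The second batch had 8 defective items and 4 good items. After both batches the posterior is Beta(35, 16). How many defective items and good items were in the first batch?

Because Beta–binomial updating is additive in the counts, the combined data contributed (α_post−α_prior, β_post−β_prior) successes and failures.
Total across both batches: 35−11=24 defective items, 16−4=12 good items.
Subtract the second batch: 24−8=16 defective items and 12−4=8 good items.

16 defective items and 8 good items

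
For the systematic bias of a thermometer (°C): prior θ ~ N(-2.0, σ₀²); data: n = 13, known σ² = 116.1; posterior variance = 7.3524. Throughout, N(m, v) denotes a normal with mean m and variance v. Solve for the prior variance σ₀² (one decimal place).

Posterior precision equals prior precision plus data precision: 1/σ_n² = 1/σ₀² + n/σ².
So 1/σ₀² = 1/7.3524 − 13/116.1 = 0.136010 − 0.111972 = 0.024038.
Hence σ₀² = 1/0.024038 ≈ 41.6.

σ₀² = 41.6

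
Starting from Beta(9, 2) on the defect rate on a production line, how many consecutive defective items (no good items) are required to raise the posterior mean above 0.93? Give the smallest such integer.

k = 18

After k defective items and 0 good items the posterior is Beta(9+k, 2), with mean (9+k)/(9+2+k).
Set (9+k)/(11+k) > 0.93 and solve: k > (0.93·11 − 9)/(1 − 0.93) = 17.571.
The smallest integer exceeding 17.571 is 18.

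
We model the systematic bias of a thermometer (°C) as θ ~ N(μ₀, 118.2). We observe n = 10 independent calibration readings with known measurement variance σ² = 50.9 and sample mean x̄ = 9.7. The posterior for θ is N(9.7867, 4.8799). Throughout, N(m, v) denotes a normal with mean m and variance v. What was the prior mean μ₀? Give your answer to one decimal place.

μ₀ = 11.8

The posterior mean is a precision-weighted average: μ_n = (τ₀μ₀ + τ_data·x̄)/(τ₀+τ_data), with τ₀=1/σ₀² and τ_data=n/σ².
Here τ₀ = 1/118.2 = 0.008460 and τ_data = 10/50.9 = 0.196464, so τ_n = 0.204924.
Rearranging for μ₀: μ₀ = (μ_n·τ_n − τ_data·x̄)/τ₀ = (9.7867·0.204924 − 0.196464·9.7) / 0.008460 = 0.099829/0.008460 ≈ 11.8.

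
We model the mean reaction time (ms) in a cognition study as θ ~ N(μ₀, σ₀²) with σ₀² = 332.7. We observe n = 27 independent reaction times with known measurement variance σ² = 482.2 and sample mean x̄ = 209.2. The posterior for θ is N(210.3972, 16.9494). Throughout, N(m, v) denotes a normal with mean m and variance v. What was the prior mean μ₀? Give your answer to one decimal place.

With known observation variance, the Normal–Normal posterior has precision τ_n = τ₀ + n/σ² and mean μ_n = (τ₀μ₀ + (n/σ²)x̄)/τ_n.
Here τ₀ = 1/332.7 = 0.003006 and τ_data = 27/482.2 = 0.055993, so τ_n = 0.058999.
Rearranging for μ₀: μ₀ = (μ_n·τ_n − τ_data·x̄)/τ₀ = (210.3972·0.058999 − 0.055993·209.2) / 0.003006 = 0.699489/0.003006 ≈ 232.7.

μ₀ = 232.7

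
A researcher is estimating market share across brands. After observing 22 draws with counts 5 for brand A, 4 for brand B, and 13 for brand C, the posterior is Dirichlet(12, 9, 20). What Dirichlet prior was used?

Dirichlet(7, 5, 7)

For a Dirichlet(α) prior with multinomial counts c, the posterior is Dirichlet(α + c) componentwise.
Subtract each count from the matching posterior parameter: 12−5=7, 9−4=5, 20−13=7.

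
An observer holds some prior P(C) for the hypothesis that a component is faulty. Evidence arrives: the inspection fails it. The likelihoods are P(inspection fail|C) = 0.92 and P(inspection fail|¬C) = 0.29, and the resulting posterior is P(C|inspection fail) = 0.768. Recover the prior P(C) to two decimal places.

P(C) = 0.51

In odds form, posterior odds = prior odds × likelihood ratio, so prior odds = posterior odds ÷ LR.
Posterior odds = 0.768/(1−0.768) = 3.3103. LR = 0.92/0.29 = 3.1724.
Prior odds = 3.3103/3.1724 = 1.0435, so P(C) = 1.0435/(1+1.0435) ≈ 0.51.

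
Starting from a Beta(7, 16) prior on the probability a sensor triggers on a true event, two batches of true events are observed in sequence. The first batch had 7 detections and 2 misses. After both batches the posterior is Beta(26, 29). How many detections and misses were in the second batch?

12 detections and 11 misses

Sequential conjugate updates are equivalent to a single update on the pooled data, so total successes = posterior α − prior α and total failures = posterior β − prior β.
Total across both batches: 26−7=19 detections, 29−16=13 misses.
Subtract the first batch: 19−7=12 detections and 13−2=11 misses.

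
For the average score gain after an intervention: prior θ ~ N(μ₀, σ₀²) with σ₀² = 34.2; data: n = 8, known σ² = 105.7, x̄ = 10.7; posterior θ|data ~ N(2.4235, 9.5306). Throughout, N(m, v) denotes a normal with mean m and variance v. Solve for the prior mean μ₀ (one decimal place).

μ₀ = -19.0

The posterior mean is a precision-weighted average: μ_n = (τ₀μ₀ + τ_data·x̄)/(τ₀+τ_data), with τ₀=1/σ₀² and τ_data=n/σ².
Here τ₀ = 1/34.2 = 0.029240 and τ_data = 8/105.7 = 0.075686, so τ_n = 0.104926.
Rearranging for μ₀: μ₀ = (μ_n·τ_n − τ_data·x̄)/τ₀ = (2.4235·0.104926 − 0.075686·10.7) / 0.029240 = -0.555552/0.029240 ≈ -19.0.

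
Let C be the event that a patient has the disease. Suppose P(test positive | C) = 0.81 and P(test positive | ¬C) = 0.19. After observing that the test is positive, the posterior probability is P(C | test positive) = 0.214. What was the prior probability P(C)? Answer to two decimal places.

In odds form, posterior odds = prior odds × likelihood ratio, so prior odds = posterior odds ÷ LR.
Posterior odds = 0.214/(1−0.214) = 0.2723. LR = 0.81/0.19 = 4.2632.
Prior odds = 0.2723/4.2632 = 0.0639, so P(C) = 0.0639/(1+0.0639) ≈ 0.06.

P(C) = 0.06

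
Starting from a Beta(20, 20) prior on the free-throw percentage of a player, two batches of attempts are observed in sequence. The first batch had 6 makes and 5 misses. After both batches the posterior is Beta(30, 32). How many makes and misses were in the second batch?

4 makes and 7 misses

Because Beta–binomial updating is additive in the counts, the combined data contributed (α_post−α_prior, β_post−β_prior) successes and failures.
Total across both batches: 30−20=10 makes, 32−20=12 misses.
Subtract the first batch: 10−6=4 makes and 12−5=7 misses.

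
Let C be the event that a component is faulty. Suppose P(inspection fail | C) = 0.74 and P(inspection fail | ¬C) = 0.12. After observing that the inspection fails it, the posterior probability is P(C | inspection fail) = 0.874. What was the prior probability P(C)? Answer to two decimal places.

In odds form, posterior odds = prior odds × likelihood ratio, so prior odds = posterior odds ÷ LR.
Posterior odds = 0.874/(1−0.874) = 6.9365. LR = 0.74/0.12 = 6.1667.
Prior odds = 6.9365/6.1667 = 1.1248, so P(C) = 1.1248/(1+1.1248) ≈ 0.53.

P(C) = 0.53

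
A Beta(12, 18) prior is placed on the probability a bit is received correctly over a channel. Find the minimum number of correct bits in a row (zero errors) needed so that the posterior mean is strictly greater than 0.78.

After k correct bits and 0 errors the posterior is Beta(12+k, 18), with mean (12+k)/(12+18+k).
Set (12+k)/(30+k) > 0.78 and solve: k > (0.78·30 − 12)/(1 − 0.78) = 51.818.
The smallest integer exceeding 51.818 is 52.

k = 52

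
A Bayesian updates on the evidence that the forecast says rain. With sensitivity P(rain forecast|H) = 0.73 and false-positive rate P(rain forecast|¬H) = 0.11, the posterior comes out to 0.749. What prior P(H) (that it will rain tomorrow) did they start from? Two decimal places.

Bayes' rule in odds form gives O(H|E) = O(H)·[P(E|H)/P(E|¬H)], hence O(H) = O(H|E)/LR.
Posterior odds = 0.749/(1−0.749) = 2.9841. LR = 0.73/0.11 = 6.6364.
Prior odds = 2.9841/6.6364 = 0.4497, so P(H) = 0.4497/(1+0.4497) ≈ 0.31.

P(H) = 0.31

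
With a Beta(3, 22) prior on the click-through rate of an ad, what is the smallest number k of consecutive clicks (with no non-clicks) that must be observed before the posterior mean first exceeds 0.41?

After k clicks and 0 non-clicks the posterior is Beta(3+k, 22), with mean (3+k)/(3+22+k).
Set (3+k)/(25+k) > 0.41 and solve: k > (0.41·25 − 3)/(1 − 0.41) = 12.288.
The smallest integer exceeding 12.288 is 13.

k = 13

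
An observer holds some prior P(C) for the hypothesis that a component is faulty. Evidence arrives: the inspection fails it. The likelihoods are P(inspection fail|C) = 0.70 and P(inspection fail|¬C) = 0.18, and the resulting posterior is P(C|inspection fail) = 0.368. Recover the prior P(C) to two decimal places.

P(C) = 0.13

Bayes' rule in odds form gives O(C|E) = O(C)·[P(E|C)/P(E|¬C)], hence O(C) = O(C|E)/LR.
Posterior odds = 0.368/(1−0.368) = 0.5823. LR = 0.70/0.18 = 3.8889.
Prior odds = 0.5823/3.8889 = 0.1497, so P(C) = 0.1497/(1+0.1497) ≈ 0.13.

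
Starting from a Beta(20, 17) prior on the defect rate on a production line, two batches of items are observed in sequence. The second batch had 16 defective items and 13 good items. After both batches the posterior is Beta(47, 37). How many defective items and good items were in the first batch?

11 defective items and 7 good items

Sequential conjugate updates are equivalent to a single update on the pooled data, so total successes = posterior α − prior α and total failures = posterior β − prior β.
Total across both batches: 47−20=27 defective items, 37−17=20 good items.
Subtract the second batch: 27−16=11 defective items and 20−13=7 good items.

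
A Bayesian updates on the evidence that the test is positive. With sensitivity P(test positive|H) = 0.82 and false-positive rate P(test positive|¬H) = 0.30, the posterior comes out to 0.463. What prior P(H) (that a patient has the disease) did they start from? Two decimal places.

P(H) = 0.24

Bayes' rule in odds form gives O(H|E) = O(H)·[P(E|H)/P(E|¬H)], hence O(H) = O(H|E)/LR.
Posterior odds = 0.463/(1−0.463) = 0.8622. LR = 0.82/0.30 = 2.7333.
Prior odds = 0.8622/2.7333 = 0.3154, so P(H) = 0.3154/(1+0.3154) ≈ 0.24.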